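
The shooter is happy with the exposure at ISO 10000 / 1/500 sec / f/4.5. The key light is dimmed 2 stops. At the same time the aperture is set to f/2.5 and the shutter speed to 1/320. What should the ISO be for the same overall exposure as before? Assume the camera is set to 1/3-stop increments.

ISO 8000

Scene light: 2 stops darker.
Aperture: f/4.5 → f/4 → f/3.5 → f/3.2 → f/2.8 → f/2.5 — 1 2/3 stops larger aperture (brighter).
Shutter speed: 1/500 → 1/400 → 1/320 — 2/3 stop slower (brighter).
Net so far: 1/3 stop brighter. ISO: 10000 → 8000.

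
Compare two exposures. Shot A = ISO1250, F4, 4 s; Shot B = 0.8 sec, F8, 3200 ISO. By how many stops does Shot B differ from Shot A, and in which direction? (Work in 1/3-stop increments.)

Aperture: f/4 → f/4.5 → f/5 → f/5.6 → f/6.3 → f/7.1 → f/8 — 2 stops narrower (darker).
Shutter speed: 4 → 3.2 → 2.5 → 2 → 1.6 → 1.3 → 1 → 0.8 — 2 1/3 stops shorter (darker).
ISO: 1250 → 1600 → 2000 → 2500 → 3200 — 1 1/3 stops raised (brighter).
Net: −2 −2 1/3 +1 1/3 = −3 stops.

3 stops darker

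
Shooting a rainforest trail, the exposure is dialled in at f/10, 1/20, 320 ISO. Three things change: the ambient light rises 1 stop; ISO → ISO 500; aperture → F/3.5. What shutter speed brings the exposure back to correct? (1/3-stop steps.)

1/500s

Scene light: 1 stop brighter.
ISO: 320 → 400 → 500 — 2/3 stop higher (brighter).
Aperture: f/10 → f/9 → f/8 → f/7.1 → f/6.3 → f/5.6 → f/5 → f/4.5 → f/4 → f/3.5 — 3 stops wider (brighter).
Net so far: 4 2/3 stops brighter. Shutter speed: 1/20 → 1/25 → 1/30 → 1/40 → 1/50 → 1/60 → 1/80 → 1/100 → 1/125 → 1/160 → 1/200 → 1/250 → 1/320 → 1/400 → 1/500.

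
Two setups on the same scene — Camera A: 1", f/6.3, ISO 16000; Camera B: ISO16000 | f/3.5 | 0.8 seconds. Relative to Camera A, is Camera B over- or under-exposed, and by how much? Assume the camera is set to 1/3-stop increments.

1 1/3 stops brighter

Aperture: f/6.3 → f/5.6 → f/5 → f/4.5 → f/4 → f/3.5 — 1 2/3 stops opened up (brighter).
Shutter speed: 1 → 0.8 — 1/3 stop shorter (darker).
ISO: unchanged.
Net: +1 2/3 −1/3 = +1 1/3 stops.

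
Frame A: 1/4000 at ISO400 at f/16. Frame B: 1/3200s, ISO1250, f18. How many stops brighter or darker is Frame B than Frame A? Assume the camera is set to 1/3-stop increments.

Aperture: f/16 → f/18 — 1/3 stop narrower (darker).
Shutter speed: 1/4000 → 1/3200 — 1/3 stop longer (brighter).
ISO: 400 → 500 → 640 → 800 → 1000 → 1250 — 1 2/3 stops higher (brighter).
Net: −1/3 +1/3 +1 2/3 = +1 2/3 stops.

1 2/3 stops brighter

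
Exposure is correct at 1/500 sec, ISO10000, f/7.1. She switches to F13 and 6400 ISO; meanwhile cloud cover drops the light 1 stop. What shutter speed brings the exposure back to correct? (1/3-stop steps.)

1/50s

Scene light: 1 stop darker.
Aperture: f/7.1 → f/8 → f/9 → f/10 → f/11 → f/13 — 1 2/3 stops narrower (darker).
ISO: 10000 → 8000 → 6400 — 2/3 stop dropped (darker).
Net so far: 3 1/3 stops darker. Shutter speed: 1/500 → 1/400 → 1/320 → 1/250 → 1/200 → 1/160 → 1/125 → 1/100 → 1/80 → 1/60 → 1/50.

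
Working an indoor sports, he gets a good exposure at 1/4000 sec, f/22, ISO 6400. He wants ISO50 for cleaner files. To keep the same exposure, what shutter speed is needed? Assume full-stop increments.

1/30s

ISO: 6400 → 3200 → 1600 → 800 → 400 → 200 → 100 → 50 — 7 stops lower (darker).
Need 7 stops brighter from the shutter speed: 1/4000 → 1/2000 → 1/1000 → 1/500 → 1/250 → 1/125 → 1/60 → 1/30.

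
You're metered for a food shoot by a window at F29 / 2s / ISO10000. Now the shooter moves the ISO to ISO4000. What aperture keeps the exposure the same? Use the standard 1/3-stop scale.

ISO: 10000 → 8000 → 6400 → 5000 → 4000 — 1 1/3 stops dropped (darker).
Need 1 1/3 stops brighter from the aperture: f/29 → f/25 → f/22 → f/20 → f/18.

f/18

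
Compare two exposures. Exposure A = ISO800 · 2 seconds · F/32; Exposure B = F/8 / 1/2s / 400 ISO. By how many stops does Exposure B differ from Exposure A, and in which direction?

Aperture: f/32 → f/22 → f/16 → f/11 → f/8 — 4 stops opened up (brighter).
Shutter speed: 2 → 1 → 1/2 — 2 stops faster (darker).
ISO: 800 → 400 — 1 stop dropped (darker).
Net: +4 −2 −1 = +1 stop.

1 stop brighter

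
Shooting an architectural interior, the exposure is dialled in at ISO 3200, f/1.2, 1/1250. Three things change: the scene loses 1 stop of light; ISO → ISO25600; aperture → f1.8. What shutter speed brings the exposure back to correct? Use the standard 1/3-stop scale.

1/2500s

Scene light: 1 stop darker.
ISO: 3200 → 4000 → 5000 → 6400 → 8000 → 10000 → 12800 → 16000 → 20000 → 25600 — 3 stops higher (brighter).
Aperture: f/1.2 → f/1.4 → f/1.6 → f/1.8 — 1 stop narrower (darker).
Net so far: 1 stop brighter. Shutter speed: 1/1250 → 1/1600 → 1/2000 → 1/2500.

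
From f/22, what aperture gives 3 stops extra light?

Aperture: f/22 → f/16 → f/11 → f/8 — 3 stops larger aperture (brighter).

f/8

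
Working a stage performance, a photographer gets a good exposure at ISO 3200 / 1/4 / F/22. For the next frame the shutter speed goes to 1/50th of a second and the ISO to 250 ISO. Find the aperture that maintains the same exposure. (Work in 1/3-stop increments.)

Shutter speed: 1/4 → 1/5 → 1/6 → 1/8 → 1/10 → 1/13 → 1/15 → 1/20 → 1/25 → 1/30 → 1/40 → 1/50 — 3 2/3 stops faster (darker).
ISO: 3200 → 2500 → 2000 → 1600 → 1250 → 1000 → 800 → 640 → 500 → 400 → 320 → 250 — 3 2/3 stops lower (darker).
Net change so far: 7 1/3 stops darker. Offset with the aperture: f/22 → f/20 → f/18 → f/16 → f/14 → f/13 → f/11 → f/10 → f/9 → f/8 → f/7.1 → f/6.3 → f/5.6 → f/5 → f/4.5 → f/4 → f/3.5 → f/3.2 → f/2.8 → f/2.5 → f/2.2 → f/2 → f/1.8.

f/1.8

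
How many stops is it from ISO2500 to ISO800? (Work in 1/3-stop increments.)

1 2/3 stops

2500 → 2000 → 1600 → 1250 → 1000 → 800 — count the steps: 5 third-stops = 1 2/3 stops.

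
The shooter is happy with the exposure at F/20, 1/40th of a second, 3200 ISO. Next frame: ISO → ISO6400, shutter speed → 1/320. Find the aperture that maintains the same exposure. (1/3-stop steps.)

f/10

ISO: 3200 → 4000 → 5000 → 6400 — 1 stop raised (brighter).
Shutter speed: 1/40 → 1/50 → 1/60 → 1/80 → 1/100 → 1/125 → 1/160 → 1/200 → 1/250 → 1/320 — 3 stops shorter (darker).
Net change so far: 2 stops darker. Offset with the aperture: f/20 → f/18 → f/16 → f/14 → f/13 → f/11 → f/10.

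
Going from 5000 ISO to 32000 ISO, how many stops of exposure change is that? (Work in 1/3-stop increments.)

5000 → 6400 → 8000 → 10000 → 12800 → 16000 → 20000 → 25600 → 32000 — count the steps: 8 third-stops = 2 2/3 stops.

2 2/3 stops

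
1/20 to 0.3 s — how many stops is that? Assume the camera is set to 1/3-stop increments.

1/20 → 1/15 → 1/13 → 1/10 → 1/8 → 1/6 → 1/5 → 1/4 → 0.3 — count the steps: 8 third-stops = 2 2/3 stops.

2 2/3 stops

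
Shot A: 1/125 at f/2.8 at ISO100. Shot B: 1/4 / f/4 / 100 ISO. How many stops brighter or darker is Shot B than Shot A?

Aperture: f/2.8 → f/4 — 1 stop stopped down (darker).
Shutter speed: 1/125 → 1/60 → 1/30 → 1/15 → 1/8 → 1/4 — 5 stops slower (brighter).
ISO: unchanged.
Net: −1 +5 = +4 stops.

4 stops brighter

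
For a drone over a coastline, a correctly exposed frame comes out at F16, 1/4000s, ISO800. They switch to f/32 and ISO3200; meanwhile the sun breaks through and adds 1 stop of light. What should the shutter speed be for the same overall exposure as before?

Scene light: 1 stop brighter.
Aperture: f/16 → f/22 → f/32 — 2 stops stopped down (darker).
ISO: 800 → 1600 → 3200 — 2 stops higher (brighter).
Net so far: 1 stop brighter. Shutter speed: 1/4000 → 1/8000.

1/8000s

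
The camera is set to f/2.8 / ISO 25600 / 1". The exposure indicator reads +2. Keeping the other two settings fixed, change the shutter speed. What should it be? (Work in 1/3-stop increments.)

Overexposed by 2 stops → need 2 stops darker.
Shutter speed: 1 → 0.8 → 0.6 → 0.5 → 0.4 → 0.3 → 1/4.

1/4s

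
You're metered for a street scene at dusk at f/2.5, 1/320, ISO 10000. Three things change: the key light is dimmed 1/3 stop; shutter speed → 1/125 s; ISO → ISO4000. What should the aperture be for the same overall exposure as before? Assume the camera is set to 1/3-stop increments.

Scene light: 1/3 stop darker.
Shutter speed: 1/320 → 1/250 → 1/200 → 1/160 → 1/125 — 1 1/3 stops slower (brighter).
ISO: 10000 → 8000 → 6400 → 5000 → 4000 — 1 1/3 stops dropped (darker).
Net so far: 1/3 stop darker. Aperture: f/2.5 → f/2.2.

f/2.2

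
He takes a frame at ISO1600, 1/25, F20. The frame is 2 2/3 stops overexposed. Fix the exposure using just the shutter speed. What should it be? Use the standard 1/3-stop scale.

Overexposed by 2 2/3 stops → need 2 2/3 stops darker.
Shutter speed: 1/25 → 1/30 → 1/40 → 1/50 → 1/60 → 1/80 → 1/100 → 1/125 → 1/160.

1/160s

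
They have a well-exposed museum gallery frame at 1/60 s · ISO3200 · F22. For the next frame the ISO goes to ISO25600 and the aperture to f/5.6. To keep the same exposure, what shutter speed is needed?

ISO: 3200 → 6400 → 12800 → 25600 — 3 stops higher (brighter).
Aperture: f/22 → f/16 → f/11 → f/8 → f/5.6 — 4 stops opened up (brighter).
Net change so far: 7 stops brighter. Offset with the shutter speed: 1/60 → 1/125 → 1/250 → 1/500 → 1/1000 → 1/2000 → 1/4000 → 1/8000.

1/8000s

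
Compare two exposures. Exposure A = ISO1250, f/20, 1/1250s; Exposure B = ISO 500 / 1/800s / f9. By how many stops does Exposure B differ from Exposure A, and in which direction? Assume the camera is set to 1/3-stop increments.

Aperture: f/20 → f/18 → f/16 → f/14 → f/13 → f/11 → f/10 → f/9 — 2 1/3 stops larger aperture (brighter).
Shutter speed: 1/1250 → 1/1000 → 1/800 — 2/3 stop slower (brighter).
ISO: 1250 → 1000 → 800 → 640 → 500 — 1 1/3 stops lower (darker).
Net: +2 1/3 +2/3 −1 1/3 = +1 2/3 stops.

1 2/3 stops brighter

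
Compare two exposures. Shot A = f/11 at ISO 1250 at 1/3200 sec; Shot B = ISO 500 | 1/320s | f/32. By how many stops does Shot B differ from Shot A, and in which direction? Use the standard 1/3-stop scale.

1 stop darker

Aperture: f/11 → f/13 → f/14 → f/16 → f/18 → f/20 → f/22 → f/25 → f/29 → f/32 — 3 stops narrower (darker).
Shutter speed: 1/3200 → 1/2500 → 1/2000 → 1/1600 → 1/1250 → 1/1000 → 1/800 → 1/640 → 1/500 → 1/400 → 1/320 — 3 1/3 stops slower (brighter).
ISO: 1250 → 1000 → 800 → 640 → 500 — 1 1/3 stops lower (darker).
Net: −3 +3 1/3 −1 1/3 = −1 stop.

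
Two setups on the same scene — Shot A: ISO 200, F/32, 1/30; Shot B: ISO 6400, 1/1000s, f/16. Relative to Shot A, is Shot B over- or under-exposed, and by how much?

2 stops brighter

Aperture: f/32 → f/22 → f/16 — 2 stops wider (brighter).
Shutter speed: 1/30 → 1/60 → 1/125 → 1/250 → 1/500 → 1/1000 — 5 stops faster (darker).
ISO: 200 → 400 → 800 → 1600 → 3200 → 6400 — 5 stops higher (brighter).
Net: +2 −5 +5 = +2 stops.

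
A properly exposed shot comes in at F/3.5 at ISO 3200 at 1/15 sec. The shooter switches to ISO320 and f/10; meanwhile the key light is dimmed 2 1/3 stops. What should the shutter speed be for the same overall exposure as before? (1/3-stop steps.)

25 s

Scene light: 2 1/3 stops darker.
ISO: 3200 → 2500 → 2000 → 1600 → 1250 → 1000 → 800 → 640 → 500 → 400 → 320 — 3 1/3 stops dropped (darker).
Aperture: f/3.5 → f/4 → f/4.5 → f/5 → f/5.6 → f/6.3 → f/7.1 → f/8 → f/9 → f/10 — 3 stops narrower (darker).
Net so far: 8 2/3 stops darker. Shutter speed: 1/15 → 1/13 → 1/10 → 1/8 → 1/6 → 1/5 → 1/4 → 0.3 → 0.4 → 0.5 → 0.6 → 0.8 → 1 → 1.3 → 1.6 → 2 → 2.5 → 3.2 → 4 → 5 → 6 → 8 → 10 → 13 → 15 → 20 → 25.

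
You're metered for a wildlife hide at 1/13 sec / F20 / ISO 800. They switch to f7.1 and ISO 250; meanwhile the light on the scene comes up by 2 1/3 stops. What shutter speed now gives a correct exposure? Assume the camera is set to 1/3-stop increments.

1/160s

Scene light: 2 1/3 stops brighter.
Aperture: f/20 → f/18 → f/16 → f/14 → f/13 → f/11 → f/10 → f/9 → f/8 → f/7.1 — 3 stops wider (brighter).
ISO: 800 → 640 → 500 → 400 → 320 → 250 — 1 2/3 stops lower (darker).
Net so far: 3 2/3 stops brighter. Shutter speed: 1/13 → 1/15 → 1/20 → 1/25 → 1/30 → 1/40 → 1/50 → 1/60 → 1/80 → 1/100 → 1/125 → 1/160.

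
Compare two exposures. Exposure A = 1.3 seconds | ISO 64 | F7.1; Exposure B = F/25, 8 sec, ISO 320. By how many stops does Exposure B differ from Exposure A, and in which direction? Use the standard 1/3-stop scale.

1 1/3 stops brighter

Aperture: f/7.1 → f/8 → f/9 → f/10 → f/11 → f/13 → f/14 → f/16 → f/18 → f/20 → f/22 → f/25 — 3 2/3 stops narrower (darker).
Shutter speed: 1.3 → 1.6 → 2 → 2.5 → 3.2 → 4 → 5 → 6 → 8 — 2 2/3 stops slower (brighter).
ISO: 64 → 80 → 100 → 125 → 160 → 200 → 250 → 320 — 2 1/3 stops higher (brighter).
Net: −3 2/3 +2 2/3 +2 1/3 = +1 1/3 stops.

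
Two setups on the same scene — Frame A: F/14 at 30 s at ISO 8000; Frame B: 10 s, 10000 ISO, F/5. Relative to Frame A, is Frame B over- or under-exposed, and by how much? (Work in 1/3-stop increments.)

Aperture: f/14 → f/13 → f/11 → f/10 → f/9 → f/8 → f/7.1 → f/6.3 → f/5.6 → f/5 — 3 stops wider (brighter).
Shutter speed: 30 → 25 → 20 → 15 → 13 → 10 — 1 2/3 stops faster (darker).
ISO: 8000 → 10000 — 1/3 stop raised (brighter).
Net: +3 −1 2/3 +1/3 = +1 2/3 stops.

1 2/3 stops brighter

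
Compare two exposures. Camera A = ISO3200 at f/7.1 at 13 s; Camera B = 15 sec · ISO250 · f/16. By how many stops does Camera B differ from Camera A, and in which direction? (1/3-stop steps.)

Aperture: f/7.1 → f/8 → f/9 → f/10 → f/11 → f/13 → f/14 → f/16 — 2 1/3 stops stopped down (darker).
Shutter speed: 13 → 15 — 1/3 stop slower (brighter).
ISO: 3200 → 2500 → 2000 → 1600 → 1250 → 1000 → 800 → 640 → 500 → 400 → 320 → 250 — 3 2/3 stops dropped (darker).
Net: −2 1/3 +1/3 −3 2/3 = −5 2/3 stops.

5 2/3 stops darker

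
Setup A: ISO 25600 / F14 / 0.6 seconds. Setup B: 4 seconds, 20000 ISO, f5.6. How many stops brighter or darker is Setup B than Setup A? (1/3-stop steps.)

Aperture: f/14 → f/13 → f/11 → f/10 → f/9 → f/8 → f/7.1 → f/6.3 → f/5.6 — 2 2/3 stops opened up (brighter).
Shutter speed: 0.6 → 0.8 → 1 → 1.3 → 1.6 → 2 → 2.5 → 3.2 → 4 — 2 2/3 stops longer (brighter).
ISO: 25600 → 20000 — 1/3 stop dropped (darker).
Net: +2 2/3 +2 2/3 −1/3 = +5 stops.

5 stops brighter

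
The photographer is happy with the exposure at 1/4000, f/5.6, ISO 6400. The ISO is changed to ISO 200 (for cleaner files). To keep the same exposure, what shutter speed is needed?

1/125s

ISO: 6400 → 3200 → 1600 → 800 → 400 → 200 — 5 stops dropped (darker).
Need 5 stops brighter from the shutter speed: 1/4000 → 1/2000 → 1/1000 → 1/500 → 1/250 → 1/125.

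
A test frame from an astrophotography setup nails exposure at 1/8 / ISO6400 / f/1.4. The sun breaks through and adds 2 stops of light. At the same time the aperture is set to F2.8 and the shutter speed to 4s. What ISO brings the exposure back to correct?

ISO 200

Scene light: 2 stops brighter.
Aperture: f/1.4 → f/2 → f/2.8 — 2 stops stopped down (darker).
Shutter speed: 1/8 → 1/4 → 1/2 → 1 → 2 → 4 — 5 stops longer (brighter).
Net so far: 5 stops brighter. ISO: 6400 → 3200 → 1600 → 800 → 400 → 200.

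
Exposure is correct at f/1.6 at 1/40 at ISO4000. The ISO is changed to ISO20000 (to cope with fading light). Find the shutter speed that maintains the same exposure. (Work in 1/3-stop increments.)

1/200s

ISO: 4000 → 5000 → 6400 → 8000 → 10000 → 12800 → 16000 → 20000 — 2 1/3 stops higher (brighter).
Need 2 1/3 stops darker from the shutter speed: 1/40 → 1/50 → 1/60 → 1/80 → 1/100 → 1/125 → 1/160 → 1/200.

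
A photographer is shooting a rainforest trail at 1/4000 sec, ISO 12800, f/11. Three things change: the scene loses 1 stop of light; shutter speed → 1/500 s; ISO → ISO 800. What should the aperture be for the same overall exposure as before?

f/5.6

Scene light: 1 stop darker.
Shutter speed: 1/4000 → 1/2000 → 1/1000 → 1/500 — 3 stops slower (brighter).
ISO: 12800 → 6400 → 3200 → 1600 → 800 — 4 stops lower (darker).
Net so far: 2 stops darker. Aperture: f/11 → f/8 → f/5.6.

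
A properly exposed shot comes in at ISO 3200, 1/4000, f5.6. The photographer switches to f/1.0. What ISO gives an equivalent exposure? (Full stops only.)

Aperture: f/5.6 → f/4 → f/2.8 → f/2 → f/1.4 → f/1.0 — 5 stops larger aperture (brighter).
Need 5 stops darker from the ISO: 3200 → 1600 → 800 → 400 → 200 → 100.

ISO 100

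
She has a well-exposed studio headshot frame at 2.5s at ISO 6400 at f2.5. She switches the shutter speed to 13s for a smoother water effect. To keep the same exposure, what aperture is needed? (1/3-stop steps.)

f/5.6

Shutter speed: 2.5 → 3.2 → 4 → 5 → 6 → 8 → 10 → 13 — 2 1/3 stops longer (brighter).
Need 2 1/3 stops darker from the aperture: f/2.5 → f/2.8 → f/3.2 → f/3.5 → f/4 → f/4.5 → f/5 → f/5.6.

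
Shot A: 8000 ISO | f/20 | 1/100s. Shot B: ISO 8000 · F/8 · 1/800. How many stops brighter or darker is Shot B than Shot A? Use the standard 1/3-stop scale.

Aperture: f/20 → f/18 → f/16 → f/14 → f/13 → f/11 → f/10 → f/9 → f/8 — 2 2/3 stops larger aperture (brighter).
Shutter speed: 1/100 → 1/125 → 1/160 → 1/200 → 1/250 → 1/320 → 1/400 → 1/500 → 1/640 → 1/800 — 3 stops faster (darker).
ISO: unchanged.
Net: +2 2/3 −3 = −1/3 stops.

1/3 stop darker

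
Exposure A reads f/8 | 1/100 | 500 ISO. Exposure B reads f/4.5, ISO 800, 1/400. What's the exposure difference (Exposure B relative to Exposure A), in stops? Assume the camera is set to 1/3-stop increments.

1/3 stop brighter

Aperture: f/8 → f/7.1 → f/6.3 → f/5.6 → f/5 → f/4.5 — 1 2/3 stops wider (brighter).
Shutter speed: 1/100 → 1/125 → 1/160 → 1/200 → 1/250 → 1/320 → 1/400 — 2 stops shorter (darker).
ISO: 500 → 640 → 800 — 2/3 stop raised (brighter).
Net: +1 2/3 −2 +2/3 = +1/3 stops.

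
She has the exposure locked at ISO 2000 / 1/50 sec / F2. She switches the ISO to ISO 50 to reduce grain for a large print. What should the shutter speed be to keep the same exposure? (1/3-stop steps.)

ISO: 2000 → 1600 → 1250 → 1000 → 800 → 640 → 500 → 400 → 320 → 250 → 200 → 160 → 125 → 100 → 80 → 64 → 50 — 5 1/3 stops dropped (darker).
Need 5 1/3 stops brighter from the shutter speed: 1/50 → 1/40 → 1/30 → 1/25 → 1/20 → 1/15 → 1/13 → 1/10 → 1/8 → 1/6 → 1/5 → 1/4 → 0.3 → 0.4 → 0.5 → 0.6 → 0.8.

0.8 s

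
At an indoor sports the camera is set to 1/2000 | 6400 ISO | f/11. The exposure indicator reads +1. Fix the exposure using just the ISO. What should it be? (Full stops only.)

ISO 3200

Overexposed by 1 stop → need 1 stop darker.
ISO: 6400 → 3200.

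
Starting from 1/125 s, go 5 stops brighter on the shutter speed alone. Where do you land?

Shutter speed: 1/125 → 1/60 → 1/30 → 1/15 → 1/8 → 1/4 — 5 stops longer (brighter).

1/4s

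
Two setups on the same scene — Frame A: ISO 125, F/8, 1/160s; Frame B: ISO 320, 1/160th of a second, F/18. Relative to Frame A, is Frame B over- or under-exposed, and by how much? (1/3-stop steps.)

Aperture: f/8 → f/9 → f/10 → f/11 → f/13 → f/14 → f/16 → f/18 — 2 1/3 stops stopped down (darker).
Shutter speed: unchanged.
ISO: 125 → 160 → 200 → 250 → 320 — 1 1/3 stops higher (brighter).
Net: −2 1/3 +1 1/3 = −1 stop.

1 stop darker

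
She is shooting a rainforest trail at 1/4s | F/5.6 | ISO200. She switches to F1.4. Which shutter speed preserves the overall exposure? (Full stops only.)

Aperture: f/5.6 → f/4 → f/2.8 → f/2 → f/1.4 — 4 stops opened up (brighter).
Need 4 stops darker from the shutter speed: 1/4 → 1/8 → 1/15 → 1/30 → 1/60.

1/60s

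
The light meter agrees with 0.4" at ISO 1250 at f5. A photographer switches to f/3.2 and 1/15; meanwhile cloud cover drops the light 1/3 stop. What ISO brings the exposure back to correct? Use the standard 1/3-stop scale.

Scene light: 1/3 stop darker.
Aperture: f/5 → f/4.5 → f/4 → f/3.5 → f/3.2 — 1 1/3 stops opened up (brighter).
Shutter speed: 0.4 → 0.3 → 1/4 → 1/5 → 1/6 → 1/8 → 1/10 → 1/13 → 1/15 — 2 2/3 stops faster (darker).
Net so far: 1 2/3 stops darker. ISO: 1250 → 1600 → 2000 → 2500 → 3200 → 4000.

ISO 4000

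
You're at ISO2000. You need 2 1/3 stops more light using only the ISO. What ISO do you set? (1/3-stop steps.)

ISO: 2000 → 2500 → 3200 → 4000 → 5000 → 6400 → 8000 → 10000 — 2 1/3 stops raised (brighter).

ISO 10000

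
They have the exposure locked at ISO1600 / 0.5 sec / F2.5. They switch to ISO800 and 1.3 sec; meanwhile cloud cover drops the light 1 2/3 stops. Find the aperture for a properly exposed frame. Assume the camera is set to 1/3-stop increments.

f/1.6

Scene light: 1 2/3 stops darker.
ISO: 1600 → 1250 → 1000 → 800 — 1 stop dropped (darker).
Shutter speed: 0.5 → 0.6 → 0.8 → 1 → 1.3 — 1 1/3 stops longer (brighter).
Net so far: 1 1/3 stops darker. Aperture: f/2.5 → f/2.2 → f/2 → f/1.8 → f/1.6.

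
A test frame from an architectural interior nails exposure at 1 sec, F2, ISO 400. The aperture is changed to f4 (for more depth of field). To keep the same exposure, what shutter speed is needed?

Aperture: f/2 → f/2.8 → f/4 — 2 stops smaller aperture (darker).
Need 2 stops brighter from the shutter speed: 1 → 2 → 4.

4 s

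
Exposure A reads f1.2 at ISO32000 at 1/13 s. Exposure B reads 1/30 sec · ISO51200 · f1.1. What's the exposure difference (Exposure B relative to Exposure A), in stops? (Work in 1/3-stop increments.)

Aperture: f/1.2 → f/1.1 — 1/3 stop wider (brighter).
Shutter speed: 1/13 → 1/15 → 1/20 → 1/25 → 1/30 — 1 1/3 stops faster (darker).
ISO: 32000 → 40000 → 51200 — 2/3 stop raised (brighter).
Net: +1/3 −1 1/3 +2/3 = −1/3 stops.

1/3 stop darker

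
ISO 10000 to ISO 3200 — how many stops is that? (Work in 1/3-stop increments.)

10000 → 8000 → 6400 → 5000 → 4000 → 3200 — count the steps: 5 third-stops = 1 2/3 stops.

1 2/3 stops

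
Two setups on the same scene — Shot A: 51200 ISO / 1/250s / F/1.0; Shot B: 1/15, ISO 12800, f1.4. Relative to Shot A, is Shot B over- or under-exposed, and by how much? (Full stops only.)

Aperture: f/1.0 → f/1.4 — 1 stop narrower (darker).
Shutter speed: 1/250 → 1/125 → 1/60 → 1/30 → 1/15 — 4 stops slower (brighter).
ISO: 51200 → 25600 → 12800 — 2 stops lower (darker).
Net: −1 +4 −2 = +1 stop.

1 stop brighter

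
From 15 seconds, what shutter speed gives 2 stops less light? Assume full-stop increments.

Shutter speed: 15 → 8 → 4 — 2 stops faster (darker).

4 s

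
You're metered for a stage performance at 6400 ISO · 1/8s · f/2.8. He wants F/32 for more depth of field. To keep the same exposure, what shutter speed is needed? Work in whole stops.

15 s

Aperture: f/2.8 → f/4 → f/5.6 → f/8 → f/11 → f/16 → f/22 → f/32 — 7 stops smaller aperture (darker).
Need 7 stops brighter from the shutter speed: 1/8 → 1/4 → 1/2 → 1 → 2 → 4 → 8 → 15.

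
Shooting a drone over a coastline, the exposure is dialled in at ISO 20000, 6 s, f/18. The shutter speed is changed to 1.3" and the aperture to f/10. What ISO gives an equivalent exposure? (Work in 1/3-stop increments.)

ISO 32000

Shutter speed: 6 → 5 → 4 → 3.2 → 2.5 → 2 → 1.6 → 1.3 — 2 1/3 stops shorter (darker).
Aperture: f/18 → f/16 → f/14 → f/13 → f/11 → f/10 — 1 2/3 stops opened up (brighter).
Net change so far: 2/3 stop darker. Offset with the ISO: 20000 → 25600 → 32000.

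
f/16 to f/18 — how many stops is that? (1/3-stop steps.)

f/16 → f/18 — count the steps: 1 third-stops = 1/3 stop.

1/3 stop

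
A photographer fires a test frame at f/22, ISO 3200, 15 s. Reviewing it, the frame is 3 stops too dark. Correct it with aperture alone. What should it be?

Underexposed by 3 stops → need 3 stops brighter.
Aperture: f/22 → f/16 → f/11 → f/8.

f/8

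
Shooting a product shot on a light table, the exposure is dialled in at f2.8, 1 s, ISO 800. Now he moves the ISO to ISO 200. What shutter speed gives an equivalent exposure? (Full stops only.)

4 s

ISO: 800 → 400 → 200 — 2 stops lower (darker).
Need 2 stops brighter from the shutter speed: 1 → 2 → 4.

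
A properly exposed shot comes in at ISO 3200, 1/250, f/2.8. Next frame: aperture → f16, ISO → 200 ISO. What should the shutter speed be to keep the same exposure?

2 s

Aperture: f/2.8 → f/4 → f/5.6 → f/8 → f/11 → f/16 — 5 stops narrower (darker).
ISO: 3200 → 1600 → 800 → 400 → 200 — 4 stops lower (darker).
Net change so far: 9 stops darker. Offset with the shutter speed: 1/250 → 1/125 → 1/60 → 1/30 → 1/15 → 1/8 → 1/4 → 1/2 → 1 → 2.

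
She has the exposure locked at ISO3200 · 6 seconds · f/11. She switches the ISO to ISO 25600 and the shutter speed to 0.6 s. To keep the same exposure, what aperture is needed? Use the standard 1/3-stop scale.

f/10

ISO: 3200 → 4000 → 5000 → 6400 → 8000 → 10000 → 12800 → 16000 → 20000 → 25600 — 3 stops raised (brighter).
Shutter speed: 6 → 5 → 4 → 3.2 → 2.5 → 2 → 1.6 → 1.3 → 1 → 0.8 → 0.6 — 3 1/3 stops shorter (darker).
Net change so far: 1/3 stop darker. Offset with the aperture: f/11 → f/10.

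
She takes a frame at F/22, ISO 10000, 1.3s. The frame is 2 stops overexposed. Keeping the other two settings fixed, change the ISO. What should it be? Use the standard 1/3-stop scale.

ISO 2500

Overexposed by 2 stops → need 2 stops darker.
ISO: 10000 → 8000 → 6400 → 5000 → 4000 → 3200 → 2500.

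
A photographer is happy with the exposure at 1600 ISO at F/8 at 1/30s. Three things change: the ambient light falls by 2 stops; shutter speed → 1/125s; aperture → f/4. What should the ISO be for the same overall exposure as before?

Scene light: 2 stops darker.
Shutter speed: 1/30 → 1/60 → 1/125 — 2 stops faster (darker).
Aperture: f/8 → f/5.6 → f/4 — 2 stops larger aperture (brighter).
Net so far: 2 stops darker. ISO: 1600 → 3200 → 6400.

ISO 6400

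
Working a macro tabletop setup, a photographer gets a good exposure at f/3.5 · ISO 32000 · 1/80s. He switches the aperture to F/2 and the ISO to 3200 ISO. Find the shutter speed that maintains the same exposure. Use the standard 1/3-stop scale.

Aperture: f/3.5 → f/3.2 → f/2.8 → f/2.5 → f/2.2 → f/2 — 1 2/3 stops larger aperture (brighter).
ISO: 32000 → 25600 → 20000 → 16000 → 12800 → 10000 → 8000 → 6400 → 5000 → 4000 → 3200 — 3 1/3 stops lower (darker).
Net change so far: 1 2/3 stops darker. Offset with the shutter speed: 1/80 → 1/60 → 1/50 → 1/40 → 1/30 → 1/25.

1/25s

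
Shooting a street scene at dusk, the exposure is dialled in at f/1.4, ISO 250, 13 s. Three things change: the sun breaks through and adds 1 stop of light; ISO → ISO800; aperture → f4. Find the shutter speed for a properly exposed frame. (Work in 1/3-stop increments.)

Scene light: 1 stop brighter.
ISO: 250 → 320 → 400 → 500 → 640 → 800 — 1 2/3 stops raised (brighter).
Aperture: f/1.4 → f/1.6 → f/1.8 → f/2 → f/2.2 → f/2.5 → f/2.8 → f/3.2 → f/3.5 → f/4 — 3 stops smaller aperture (darker).
Net so far: 1/3 stop darker. Shutter speed: 13 → 15.

15 s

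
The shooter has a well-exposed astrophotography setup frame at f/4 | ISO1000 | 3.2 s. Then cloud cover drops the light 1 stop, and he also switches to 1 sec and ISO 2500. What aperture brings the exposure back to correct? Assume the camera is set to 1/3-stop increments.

f/2.5

Scene light: 1 stop darker.
Shutter speed: 3.2 → 2.5 → 2 → 1.6 → 1.3 → 1 — 1 2/3 stops shorter (darker).
ISO: 1000 → 1250 → 1600 → 2000 → 2500 — 1 1/3 stops higher (brighter).
Net so far: 1 1/3 stops darker. Aperture: f/4 → f/3.5 → f/3.2 → f/2.8 → f/2.5.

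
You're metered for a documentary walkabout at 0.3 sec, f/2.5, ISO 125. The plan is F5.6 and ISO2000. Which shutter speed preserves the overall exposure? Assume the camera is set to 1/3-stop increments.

1/10s

Aperture: f/2.5 → f/2.8 → f/3.2 → f/3.5 → f/4 → f/4.5 → f/5 → f/5.6 — 2 1/3 stops stopped down (darker).
ISO: 125 → 160 → 200 → 250 → 320 → 400 → 500 → 640 → 800 → 1000 → 1250 → 1600 → 2000 — 4 stops higher (brighter).
Net change so far: 1 2/3 stops brighter. Offset with the shutter speed: 0.3 → 1/4 → 1/5 → 1/6 → 1/8 → 1/10.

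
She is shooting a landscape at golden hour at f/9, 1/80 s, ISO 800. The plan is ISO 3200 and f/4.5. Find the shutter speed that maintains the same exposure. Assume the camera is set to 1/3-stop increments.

1/1250s

ISO: 800 → 1000 → 1250 → 1600 → 2000 → 2500 → 3200 — 2 stops raised (brighter).
Aperture: f/9 → f/8 → f/7.1 → f/6.3 → f/5.6 → f/5 → f/4.5 — 2 stops larger aperture (brighter).
Net change so far: 4 stops brighter. Offset with the shutter speed: 1/80 → 1/100 → 1/125 → 1/160 → 1/200 → 1/250 → 1/320 → 1/400 → 1/500 → 1/640 → 1/800 → 1/1000 → 1/1250.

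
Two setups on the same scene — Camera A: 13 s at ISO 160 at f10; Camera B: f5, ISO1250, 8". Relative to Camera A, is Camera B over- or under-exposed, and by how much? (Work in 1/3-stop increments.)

4 1/3 stops brighter

Aperture: f/10 → f/9 → f/8 → f/7.1 → f/6.3 → f/5.6 → f/5 — 2 stops opened up (brighter).
Shutter speed: 13 → 10 → 8 — 2/3 stop shorter (darker).
ISO: 160 → 200 → 250 → 320 → 400 → 500 → 640 → 800 → 1000 → 1250 — 3 stops higher (brighter).
Net: +2 −2/3 +3 = +4 1/3 stops.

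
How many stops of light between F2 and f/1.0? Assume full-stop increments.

f/2 → f/1.4 → f/1.0 — count the steps: 2 stops.

2 stops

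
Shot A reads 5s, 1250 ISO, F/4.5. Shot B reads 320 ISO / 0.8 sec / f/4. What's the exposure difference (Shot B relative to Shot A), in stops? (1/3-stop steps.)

Aperture: f/4.5 → f/4 — 1/3 stop wider (brighter).
Shutter speed: 5 → 4 → 3.2 → 2.5 → 2 → 1.6 → 1.3 → 1 → 0.8 — 2 2/3 stops shorter (darker).
ISO: 1250 → 1000 → 800 → 640 → 500 → 400 → 320 — 2 stops dropped (darker).
Net: +1/3 −2 2/3 −2 = −4 1/3 stops.

4 1/3 stops darker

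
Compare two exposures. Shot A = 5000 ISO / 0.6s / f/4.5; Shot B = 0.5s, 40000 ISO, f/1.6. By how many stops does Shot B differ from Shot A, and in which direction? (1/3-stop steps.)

5 2/3 stops brighter

Aperture: f/4.5 → f/4 → f/3.5 → f/3.2 → f/2.8 → f/2.5 → f/2.2 → f/2 → f/1.8 → f/1.6 — 3 stops opened up (brighter).
Shutter speed: 0.6 → 0.5 — 1/3 stop shorter (darker).
ISO: 5000 → 6400 → 8000 → 10000 → 12800 → 16000 → 20000 → 25600 → 32000 → 40000 — 3 stops raised (brighter).
Net: +3 −1/3 +3 = +5 2/3 stops.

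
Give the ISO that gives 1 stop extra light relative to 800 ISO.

ISO 1600

ISO: 800 → 1600 — 1 stop raised (brighter).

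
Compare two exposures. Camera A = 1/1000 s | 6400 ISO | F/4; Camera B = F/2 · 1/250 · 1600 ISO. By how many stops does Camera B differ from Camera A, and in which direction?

Aperture: f/4 → f/2.8 → f/2 — 2 stops wider (brighter).
Shutter speed: 1/1000 → 1/500 → 1/250 — 2 stops slower (brighter).
ISO: 6400 → 3200 → 1600 — 2 stops lower (darker).
Net: +2 +2 −2 = +2 stops.

2 stops brighter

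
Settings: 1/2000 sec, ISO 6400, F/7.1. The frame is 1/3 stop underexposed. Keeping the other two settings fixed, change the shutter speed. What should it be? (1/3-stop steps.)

Underexposed by 1/3 stop → need 1/3 stop brighter.
Shutter speed: 1/2000 → 1/1600.

1/1600s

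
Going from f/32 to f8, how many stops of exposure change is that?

4 stops

f/32 → f/22 → f/16 → f/11 → f/8 — count the steps: 4 stops.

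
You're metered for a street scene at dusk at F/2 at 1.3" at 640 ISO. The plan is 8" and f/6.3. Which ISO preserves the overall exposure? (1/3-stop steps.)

Shutter speed: 1.3 → 1.6 → 2 → 2.5 → 3.2 → 4 → 5 → 6 → 8 — 2 2/3 stops slower (brighter).
Aperture: f/2 → f/2.2 → f/2.5 → f/2.8 → f/3.2 → f/3.5 → f/4 → f/4.5 → f/5 → f/5.6 → f/6.3 — 3 1/3 stops narrower (darker).
Net change so far: 2/3 stop darker. Offset with the ISO: 640 → 800 → 1000.

ISO 1000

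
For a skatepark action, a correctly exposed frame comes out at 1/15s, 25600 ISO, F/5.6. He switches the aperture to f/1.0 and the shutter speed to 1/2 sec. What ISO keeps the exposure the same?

Aperture: f/5.6 → f/4 → f/2.8 → f/2 → f/1.4 → f/1.0 — 5 stops larger aperture (brighter).
Shutter speed: 1/15 → 1/8 → 1/4 → 1/2 — 3 stops slower (brighter).
Net change so far: 8 stops brighter. Offset with the ISO: 25600 → 12800 → 6400 → 3200 → 1600 → 800 → 400 → 200 → 100.

ISO 100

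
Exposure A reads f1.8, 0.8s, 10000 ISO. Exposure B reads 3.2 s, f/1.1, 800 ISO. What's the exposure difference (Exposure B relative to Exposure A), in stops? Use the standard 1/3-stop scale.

1/3 stop darker

Aperture: f/1.8 → f/1.6 → f/1.4 → f/1.2 → f/1.1 — 1 1/3 stops larger aperture (brighter).
Shutter speed: 0.8 → 1 → 1.3 → 1.6 → 2 → 2.5 → 3.2 — 2 stops slower (brighter).
ISO: 10000 → 8000 → 6400 → 5000 → 4000 → 3200 → 2500 → 2000 → 1600 → 1250 → 1000 → 800 — 3 2/3 stops lower (darker).
Net: +1 1/3 +2 −3 2/3 = −1/3 stops.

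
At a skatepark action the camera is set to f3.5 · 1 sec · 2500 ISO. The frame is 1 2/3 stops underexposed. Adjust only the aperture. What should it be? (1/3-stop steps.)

f/2

Underexposed by 1 2/3 stops → need 1 2/3 stops brighter.
Aperture: f/3.5 → f/3.2 → f/2.8 → f/2.5 → f/2.2 → f/2.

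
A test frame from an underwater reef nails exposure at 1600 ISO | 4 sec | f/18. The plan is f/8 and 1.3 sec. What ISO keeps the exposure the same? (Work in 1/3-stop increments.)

Aperture: f/18 → f/16 → f/14 → f/13 → f/11 → f/10 → f/9 → f/8 — 2 1/3 stops larger aperture (brighter).
Shutter speed: 4 → 3.2 → 2.5 → 2 → 1.6 → 1.3 — 1 2/3 stops shorter (darker).
Net change so far: 2/3 stop brighter. Offset with the ISO: 1600 → 1250 → 1000.

ISO 1000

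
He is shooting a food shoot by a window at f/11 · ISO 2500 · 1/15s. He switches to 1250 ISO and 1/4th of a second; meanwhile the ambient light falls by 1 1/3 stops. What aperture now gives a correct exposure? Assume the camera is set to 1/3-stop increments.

Scene light: 1 1/3 stops darker.
ISO: 2500 → 2000 → 1600 → 1250 — 1 stop dropped (darker).
Shutter speed: 1/15 → 1/13 → 1/10 → 1/8 → 1/6 → 1/5 → 1/4 — 2 stops slower (brighter).
Net so far: 1/3 stop darker. Aperture: f/11 → f/10.

f/10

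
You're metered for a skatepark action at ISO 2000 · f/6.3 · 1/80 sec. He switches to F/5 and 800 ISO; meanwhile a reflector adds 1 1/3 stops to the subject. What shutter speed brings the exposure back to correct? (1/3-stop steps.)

Scene light: 1 1/3 stops brighter.
Aperture: f/6.3 → f/5.6 → f/5 — 2/3 stop wider (brighter).
ISO: 2000 → 1600 → 1250 → 1000 → 800 — 1 1/3 stops lower (darker).
Net so far: 2/3 stop brighter. Shutter speed: 1/80 → 1/100 → 1/125.

1/125s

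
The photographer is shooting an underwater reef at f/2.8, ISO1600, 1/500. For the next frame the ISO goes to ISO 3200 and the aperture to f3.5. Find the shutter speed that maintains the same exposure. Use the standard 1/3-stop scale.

ISO: 1600 → 2000 → 2500 → 3200 — 1 stop raised (brighter).
Aperture: f/2.8 → f/3.2 → f/3.5 — 2/3 stop stopped down (darker).
Net change so far: 1/3 stop brighter. Offset with the shutter speed: 1/500 → 1/640.

1/640s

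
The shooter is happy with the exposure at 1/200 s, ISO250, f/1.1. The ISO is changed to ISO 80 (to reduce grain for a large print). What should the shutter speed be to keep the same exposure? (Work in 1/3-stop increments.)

1/60s

ISO: 250 → 200 → 160 → 125 → 100 → 80 — 1 2/3 stops lower (darker).
Need 1 2/3 stops brighter from the shutter speed: 1/200 → 1/160 → 1/125 → 1/100 → 1/80 → 1/60.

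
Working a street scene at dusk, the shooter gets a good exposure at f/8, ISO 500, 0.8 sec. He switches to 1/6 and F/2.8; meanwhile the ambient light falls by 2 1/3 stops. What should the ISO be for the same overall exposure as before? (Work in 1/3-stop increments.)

ISO 1600

Scene light: 2 1/3 stops darker.
Shutter speed: 0.8 → 0.6 → 0.5 → 0.4 → 0.3 → 1/4 → 1/5 → 1/6 — 2 1/3 stops shorter (darker).
Aperture: f/8 → f/7.1 → f/6.3 → f/5.6 → f/5 → f/4.5 → f/4 → f/3.5 → f/3.2 → f/2.8 — 3 stops larger aperture (brighter).
Net so far: 1 2/3 stops darker. ISO: 500 → 640 → 800 → 1000 → 1250 → 1600.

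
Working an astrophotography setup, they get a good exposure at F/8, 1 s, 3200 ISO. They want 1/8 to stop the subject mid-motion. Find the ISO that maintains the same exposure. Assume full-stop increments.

Shutter speed: 1 → 1/2 → 1/4 → 1/8 — 3 stops shorter (darker).
Need 3 stops brighter from the ISO: 3200 → 6400 → 12800 → 25600.

ISO 25600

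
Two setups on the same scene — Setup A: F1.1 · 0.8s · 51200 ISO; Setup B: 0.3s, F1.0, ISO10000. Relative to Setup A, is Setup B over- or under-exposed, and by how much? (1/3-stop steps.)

Aperture: f/1.1 → f/1.0 — 1/3 stop larger aperture (brighter).
Shutter speed: 0.8 → 0.6 → 0.5 → 0.4 → 0.3 — 1 1/3 stops faster (darker).
ISO: 51200 → 40000 → 32000 → 25600 → 20000 → 16000 → 12800 → 10000 — 2 1/3 stops dropped (darker).
Net: +1/3 −1 1/3 −2 1/3 = −3 1/3 stops.

3 1/3 stops darker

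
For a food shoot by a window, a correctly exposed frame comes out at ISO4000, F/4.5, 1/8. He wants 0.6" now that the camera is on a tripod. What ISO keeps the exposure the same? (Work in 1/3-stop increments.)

ISO 800

Shutter speed: 1/8 → 1/6 → 1/5 → 1/4 → 0.3 → 0.4 → 0.5 → 0.6 — 2 1/3 stops longer (brighter).
Need 2 1/3 stops darker from the ISO: 4000 → 3200 → 2500 → 2000 → 1600 → 1250 → 1000 → 800.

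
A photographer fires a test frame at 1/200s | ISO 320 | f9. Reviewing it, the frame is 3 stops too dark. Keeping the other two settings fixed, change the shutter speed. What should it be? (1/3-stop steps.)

1/25s

Underexposed by 3 stops → need 3 stops brighter.
Shutter speed: 1/200 → 1/160 → 1/125 → 1/100 → 1/80 → 1/60 → 1/50 → 1/40 → 1/30 → 1/25.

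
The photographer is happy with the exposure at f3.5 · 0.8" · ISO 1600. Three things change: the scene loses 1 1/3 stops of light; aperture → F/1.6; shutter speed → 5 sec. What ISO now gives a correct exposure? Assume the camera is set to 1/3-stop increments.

ISO 125

Scene light: 1 1/3 stops darker.
Aperture: f/3.5 → f/3.2 → f/2.8 → f/2.5 → f/2.2 → f/2 → f/1.8 → f/1.6 — 2 1/3 stops opened up (brighter).
Shutter speed: 0.8 → 1 → 1.3 → 1.6 → 2 → 2.5 → 3.2 → 4 → 5 — 2 2/3 stops slower (brighter).
Net so far: 3 2/3 stops brighter. ISO: 1600 → 1250 → 1000 → 800 → 640 → 500 → 400 → 320 → 250 → 200 → 160 → 125.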